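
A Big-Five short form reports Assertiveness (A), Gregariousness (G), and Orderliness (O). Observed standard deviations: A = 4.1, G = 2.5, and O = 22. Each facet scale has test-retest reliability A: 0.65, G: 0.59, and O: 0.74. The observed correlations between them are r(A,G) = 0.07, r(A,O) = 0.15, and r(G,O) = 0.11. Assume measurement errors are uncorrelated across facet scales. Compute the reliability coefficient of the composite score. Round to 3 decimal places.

0.755

Var(A+G+O) = 4.1² + 2.5² + 22² + 2·[4.1·2.5·0.07 + 4.1·22·0.15 + 2.5·22·0.11] = 507.06 + 40.595 = 547.655.
Under uncorrelated errors the observed covariances equal the true-score covariances, so only the own-variance terms attenuate.
True-score variance = [4.1²·0.65 + 2.5²·0.59 + 22²·0.74] + 40.595 = 372.774 + 40.595 = 413.369.
Reliability = 413.369 / 547.655 = 0.755.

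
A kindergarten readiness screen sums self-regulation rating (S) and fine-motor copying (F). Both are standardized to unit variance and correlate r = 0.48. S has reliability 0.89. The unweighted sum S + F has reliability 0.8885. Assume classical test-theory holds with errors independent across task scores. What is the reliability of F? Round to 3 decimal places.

0.780

Var(S+F) = 2 + 2·0.48 = 2.960.
True-score variance = ρ_S + ρ_F + 2·0.48, so 0.8885 = (0.89 + ρ_F + 0.96) / 2.960.
ρ_F = 0.8885·2.960 − 0.89 − 0.96 = 0.780.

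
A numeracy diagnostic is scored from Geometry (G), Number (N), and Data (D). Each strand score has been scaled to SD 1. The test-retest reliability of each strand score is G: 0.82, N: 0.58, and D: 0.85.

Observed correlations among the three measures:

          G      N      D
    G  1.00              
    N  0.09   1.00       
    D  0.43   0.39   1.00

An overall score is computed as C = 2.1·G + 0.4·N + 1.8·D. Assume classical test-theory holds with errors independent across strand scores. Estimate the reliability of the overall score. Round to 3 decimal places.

Var(C) = 2.1² + 0.4² + 1.8² + 2·[0.84·0.09 + 3.78·0.43 + 0.72·0.39] = 7.81 + 3.9636 = 11.7736.
Because errors are independent across components, Cov(Tᵢ,Tⱼ) = Cov(Xᵢ,Xⱼ); the off-diagonal part of the true-score variance is the same as above.
True-score variance = [2.1²·0.82 + 0.4²·0.58 + 1.8²·0.85] + 3.9636 = 6.463 + 3.9636 = 10.4266.
Reliability = 10.4266 / 11.7736 = 0.886.

0.886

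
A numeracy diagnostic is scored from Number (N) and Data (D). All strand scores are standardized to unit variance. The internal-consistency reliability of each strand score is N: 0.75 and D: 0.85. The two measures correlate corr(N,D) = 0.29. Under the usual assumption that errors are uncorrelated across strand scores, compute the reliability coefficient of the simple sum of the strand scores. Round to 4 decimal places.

0.8450

Var(N+D) = 2 + 2·[0.29] = 2 + 0.58 = 2.58.
Because errors are independent across components, Cov(Tᵢ,Tⱼ) = Cov(Xᵢ,Xⱼ); the off-diagonal part of the true-score variance is the same as above.
True-score variance = [0.75 + 0.85] + 0.58 = 1.6 + 0.58 = 2.18.
Reliability = 2.18 / 2.58 = 0.8450.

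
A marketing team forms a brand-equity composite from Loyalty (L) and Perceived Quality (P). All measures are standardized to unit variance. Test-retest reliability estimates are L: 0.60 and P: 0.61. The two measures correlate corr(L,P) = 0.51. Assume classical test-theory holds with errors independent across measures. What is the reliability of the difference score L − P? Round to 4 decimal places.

0.1939

Var(L−P) = 1 + 1 − 2·0.51 = 2 − 1.02 = 0.98.
Because errors are independent across components, Cov(Tᵢ,Tⱼ) = Cov(Xᵢ,Xⱼ); the off-diagonal part of the true-score variance is the same as above.
True-score variance = [0.60 + 0.61] − 1.02 = 1.21 − 1.02 = 0.19.
Reliability = 0.19 / 0.98 = 0.1939.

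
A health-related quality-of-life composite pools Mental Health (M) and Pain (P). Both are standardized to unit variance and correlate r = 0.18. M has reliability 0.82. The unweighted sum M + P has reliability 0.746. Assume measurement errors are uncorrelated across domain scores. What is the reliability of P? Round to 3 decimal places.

0.581

Var(M+P) = 2 + 2·0.18 = 2.360.
True-score variance = ρ_M + ρ_P + 2·0.18, so 0.746 = (0.82 + ρ_P + 0.36) / 2.360.
ρ_P = 0.746·2.360 − 0.82 − 0.36 = 0.581.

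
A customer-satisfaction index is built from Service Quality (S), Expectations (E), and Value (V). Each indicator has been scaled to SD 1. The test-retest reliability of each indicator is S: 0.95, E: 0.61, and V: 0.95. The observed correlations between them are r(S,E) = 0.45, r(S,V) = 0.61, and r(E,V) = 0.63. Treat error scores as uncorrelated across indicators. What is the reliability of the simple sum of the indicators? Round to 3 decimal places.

0.923

Var(S+E+V) = 3 + 2·[0.45 + 0.61 + 0.63] = 3 + 3.38 = 6.38.
With uncorrelated errors the cross-covariances are all true-score covariance, so they carry over unchanged; only the diagonal terms shrink to ρᵢσᵢ².
True-score variance = [0.95 + 0.61 + 0.95] + 3.38 = 2.51 + 3.38 = 5.89.
Reliability = 5.89 / 6.38 = 0.923.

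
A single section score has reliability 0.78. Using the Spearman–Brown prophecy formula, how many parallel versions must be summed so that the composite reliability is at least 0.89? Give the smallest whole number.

3

k ≥ ρ*(1−ρ₁)/(ρ₁(1−ρ*)) = 0.89·0.22 / (0.78·0.11) = 2.282.
Smallest integer k = 3.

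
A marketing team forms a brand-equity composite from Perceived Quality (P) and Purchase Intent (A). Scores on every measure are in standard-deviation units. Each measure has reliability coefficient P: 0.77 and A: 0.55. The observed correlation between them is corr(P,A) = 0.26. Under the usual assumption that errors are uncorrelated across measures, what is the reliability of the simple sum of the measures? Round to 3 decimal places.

0.730

Var(P+A) = 2 + 2·[0.26] = 2 + 0.52 = 2.52.
Because errors are independent across components, Cov(Tᵢ,Tⱼ) = Cov(Xᵢ,Xⱼ); the off-diagonal part of the true-score variance is the same as above.
True-score variance = [0.77 + 0.55] + 0.52 = 1.32 + 0.52 = 1.84.
Reliability = 1.84 / 2.52 = 0.730.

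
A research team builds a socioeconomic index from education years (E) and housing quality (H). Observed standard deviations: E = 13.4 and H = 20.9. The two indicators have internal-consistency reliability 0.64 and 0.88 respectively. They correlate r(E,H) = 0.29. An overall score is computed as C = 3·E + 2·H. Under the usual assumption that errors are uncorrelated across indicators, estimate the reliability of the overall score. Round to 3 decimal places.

0.818

Var(C) = 3²·13.4² + 2²·20.9² + 2·[6·13.4·20.9·0.29] = 3363.28 + 974.609 = 4337.89.
With uncorrelated errors the cross-covariances are all true-score covariance, so they carry over unchanged; only the diagonal terms shrink to ρᵢσᵢ².
True-score variance = [3²·13.4²·0.64 + 2²·20.9²·0.88] + 974.609 = 2571.84 + 974.609 = 3546.45.
Reliability = 3546.45 / 4337.89 = 0.818.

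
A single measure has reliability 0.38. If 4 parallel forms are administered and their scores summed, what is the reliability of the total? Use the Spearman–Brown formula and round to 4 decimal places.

ρ_k = kρ / (1 + (k−1)ρ) = 4·0.38 / (1 + 3·0.38) = 1.520 / 2.140 = 0.7103.

0.7103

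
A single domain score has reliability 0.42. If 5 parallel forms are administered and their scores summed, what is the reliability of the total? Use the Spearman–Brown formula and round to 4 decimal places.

0.7836

ρ_k = kρ / (1 + (k−1)ρ) = 5·0.42 / (1 + 4·0.42) = 2.100 / 2.680 = 0.7836.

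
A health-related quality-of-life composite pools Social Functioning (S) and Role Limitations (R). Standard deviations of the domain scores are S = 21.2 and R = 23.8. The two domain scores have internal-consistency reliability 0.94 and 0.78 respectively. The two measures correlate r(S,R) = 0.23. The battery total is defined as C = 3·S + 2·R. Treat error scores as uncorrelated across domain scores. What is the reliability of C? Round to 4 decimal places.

0.9038

Var(C) = 3²·21.2² + 2²·23.8² + 2·[6·21.2·23.8·0.23] = 6310.72 + 1392.59 = 7703.31.
With uncorrelated errors the cross-covariances are all true-score covariance, so they carry over unchanged; only the diagonal terms shrink to ρᵢσᵢ².
True-score variance = [3²·21.2²·0.94 + 2²·23.8²·0.78] + 1392.59 = 5569.56 + 1392.59 = 6962.14.
Reliability = 6962.14 / 7703.31 = 0.9038.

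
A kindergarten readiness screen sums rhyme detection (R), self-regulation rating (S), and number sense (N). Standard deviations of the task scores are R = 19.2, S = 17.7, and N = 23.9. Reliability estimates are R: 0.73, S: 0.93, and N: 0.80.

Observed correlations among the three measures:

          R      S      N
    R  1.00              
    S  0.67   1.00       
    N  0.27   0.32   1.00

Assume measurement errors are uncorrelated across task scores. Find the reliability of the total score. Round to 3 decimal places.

Var(R+S+N) = 19.2² + 17.7² + 23.9² + 2·[19.2·17.7·0.67 + 19.2·23.9·0.27 + 17.7·23.9·0.32] = 1253.14 + 973.92 = 2227.06.
With uncorrelated errors the cross-covariances are all true-score covariance, so they carry over unchanged; only the diagonal terms shrink to ρᵢσᵢ².
True-score variance = [19.2²·0.73 + 17.7²·0.93 + 23.9²·0.80] + 973.92 = 1017.43 + 973.92 = 1991.35.
Reliability = 1991.35 / 2227.06 = 0.894.

0.894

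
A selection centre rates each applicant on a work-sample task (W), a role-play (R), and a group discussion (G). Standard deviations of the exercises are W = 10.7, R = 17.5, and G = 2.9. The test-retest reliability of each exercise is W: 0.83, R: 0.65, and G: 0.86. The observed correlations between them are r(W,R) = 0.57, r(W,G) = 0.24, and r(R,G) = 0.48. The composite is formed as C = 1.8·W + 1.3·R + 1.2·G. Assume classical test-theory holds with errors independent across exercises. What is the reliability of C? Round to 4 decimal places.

0.8370

Var(C) = 1.8²·10.7² + 1.3²·17.5² + 1.2²·2.9² + 2·[2.34·10.7·17.5·0.57 + 2.16·10.7·2.9·0.24 + 1.56·17.5·2.9·0.48] = 900.62 + 607.683 = 1508.3.
With uncorrelated errors the cross-covariances are all true-score covariance, so they carry over unchanged; only the diagonal terms shrink to ρᵢσᵢ².
True-score variance = [1.8²·10.7²·0.83 + 1.3²·17.5²·0.65 + 1.2²·2.9²·0.86] + 607.683 = 654.717 + 607.683 = 1262.4.
Reliability = 1262.4 / 1508.3 = 0.8370.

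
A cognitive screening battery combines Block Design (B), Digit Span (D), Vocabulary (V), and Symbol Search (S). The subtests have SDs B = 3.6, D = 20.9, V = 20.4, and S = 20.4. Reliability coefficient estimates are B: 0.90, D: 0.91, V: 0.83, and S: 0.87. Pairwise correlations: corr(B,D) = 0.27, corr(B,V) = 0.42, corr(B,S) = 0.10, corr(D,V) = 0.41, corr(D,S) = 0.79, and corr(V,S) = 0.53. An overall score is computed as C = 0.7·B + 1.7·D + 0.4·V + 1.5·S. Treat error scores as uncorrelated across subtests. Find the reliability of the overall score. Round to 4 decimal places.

Var(C) = 0.7²·3.6² + 1.7²·20.9² + 0.4²·20.4² + 1.5²·20.4² + 2·[1.19·3.6·20.9·0.27 + 0.28·3.6·20.4·0.42 + 1.05·3.6·20.4·0.10 + 0.68·20.9·20.4·0.41 + 2.55·20.9·20.4·0.79 + 0.6·20.4·20.4·0.53] = 2271.68 + 2301.27 = 4572.94.
With uncorrelated errors the cross-covariances are all true-score covariance, so they carry over unchanged; only the diagonal terms shrink to ρᵢσᵢ².
True-score variance = [0.7²·3.6²·0.90 + 1.7²·20.9²·0.91 + 0.4²·20.4²·0.83 + 1.5²·20.4²·0.87] + 2301.27 = 2024.38 + 2301.27 = 4325.65.
Reliability = 4325.65 / 4572.94 = 0.9459.

0.9459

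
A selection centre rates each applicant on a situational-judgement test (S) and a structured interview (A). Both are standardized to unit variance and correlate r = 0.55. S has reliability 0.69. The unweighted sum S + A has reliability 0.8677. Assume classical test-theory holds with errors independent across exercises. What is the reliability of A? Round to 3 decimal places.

0.900

Var(S+A) = 2 + 2·0.55 = 3.100.
True-score variance = ρ_S + ρ_A + 2·0.55, so 0.8677 = (0.69 + ρ_A + 1.10) / 3.100.
ρ_A = 0.8677·3.100 − 0.69 − 1.10 = 0.900.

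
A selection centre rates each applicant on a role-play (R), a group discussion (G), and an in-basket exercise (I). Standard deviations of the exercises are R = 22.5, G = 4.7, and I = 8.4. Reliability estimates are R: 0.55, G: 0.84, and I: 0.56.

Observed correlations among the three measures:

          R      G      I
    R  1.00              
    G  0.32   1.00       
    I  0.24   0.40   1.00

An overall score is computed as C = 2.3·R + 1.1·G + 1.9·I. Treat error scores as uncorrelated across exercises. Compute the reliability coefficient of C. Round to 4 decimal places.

Var(C) = 2.3²·22.5² + 1.1²·4.7² + 1.9²·8.4² + 2·[2.53·22.5·4.7·0.32 + 4.37·22.5·8.4·0.24 + 2.09·4.7·8.4·0.40] = 2959.51 + 633.687 = 3593.2.
Under uncorrelated errors the observed covariances equal the true-score covariances, so only the own-variance terms attenuate.
True-score variance = [2.3²·22.5²·0.55 + 1.1²·4.7²·0.84 + 1.9²·8.4²·0.56] + 633.687 = 1638.03 + 633.687 = 2271.72.
Reliability = 2271.72 / 3593.2 = 0.6322.

0.6322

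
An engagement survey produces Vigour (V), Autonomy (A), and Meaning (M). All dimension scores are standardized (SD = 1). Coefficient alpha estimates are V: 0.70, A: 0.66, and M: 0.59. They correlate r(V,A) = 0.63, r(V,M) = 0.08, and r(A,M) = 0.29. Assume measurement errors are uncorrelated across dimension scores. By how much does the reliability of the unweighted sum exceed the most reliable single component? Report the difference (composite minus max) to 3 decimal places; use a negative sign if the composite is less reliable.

0.090

Var(sum) = 3 + 2 = 5; true-score variance = 1.95 + 2 = 3.95; composite reliability = 0.7900.
Max component reliability = 0.7000.
Difference = 0.7900 − 0.7000 = 0.090.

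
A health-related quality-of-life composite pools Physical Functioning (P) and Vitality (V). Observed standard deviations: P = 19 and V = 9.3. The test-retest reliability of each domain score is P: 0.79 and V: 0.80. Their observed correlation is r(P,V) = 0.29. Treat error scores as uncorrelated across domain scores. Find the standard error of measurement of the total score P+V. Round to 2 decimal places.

Var(total) = 447.49 + 102.486 = 549.976.
True-score variance = 354.382 + 102.486 = 456.868, so reliability = 0.8307.
Error variance = 549.976 − 456.868 = 93.108; SEM = √93.108 = 9.65.

9.65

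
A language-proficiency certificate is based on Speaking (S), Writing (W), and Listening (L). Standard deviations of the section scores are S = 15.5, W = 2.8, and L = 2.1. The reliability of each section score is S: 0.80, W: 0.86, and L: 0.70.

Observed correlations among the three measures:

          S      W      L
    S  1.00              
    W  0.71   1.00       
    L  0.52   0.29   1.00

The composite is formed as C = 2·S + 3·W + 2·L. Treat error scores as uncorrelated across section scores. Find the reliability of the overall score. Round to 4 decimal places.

Var(C) = 2²·15.5² + 3²·2.8² + 2²·2.1² + 2·[6·15.5·2.8·0.71 + 4·15.5·2.1·0.52 + 6·2.8·2.1·0.29] = 1049.2 + 525.638 = 1574.84.
Because errors are independent across components, Cov(Tᵢ,Tⱼ) = Cov(Xᵢ,Xⱼ); the off-diagonal part of the true-score variance is the same as above.
True-score variance = [2²·15.5²·0.80 + 3²·2.8²·0.86 + 2²·2.1²·0.70] + 525.638 = 841.83 + 525.638 = 1367.47.
Reliability = 1367.47 / 1574.84 = 0.8683.

0.8683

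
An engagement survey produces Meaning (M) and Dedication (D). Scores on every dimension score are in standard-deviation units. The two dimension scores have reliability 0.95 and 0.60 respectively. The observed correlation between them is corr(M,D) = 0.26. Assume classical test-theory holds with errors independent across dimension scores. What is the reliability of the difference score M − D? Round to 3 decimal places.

0.696

Var(M−D) = 1 + 1 − 2·0.26 = 2 − 0.52 = 1.48.
Because errors are independent across components, Cov(Tᵢ,Tⱼ) = Cov(Xᵢ,Xⱼ); the off-diagonal part of the true-score variance is the same as above.
True-score variance = [0.95 + 0.60] − 0.52 = 1.55 − 0.52 = 1.03.
Reliability = 1.03 / 1.48 = 0.696.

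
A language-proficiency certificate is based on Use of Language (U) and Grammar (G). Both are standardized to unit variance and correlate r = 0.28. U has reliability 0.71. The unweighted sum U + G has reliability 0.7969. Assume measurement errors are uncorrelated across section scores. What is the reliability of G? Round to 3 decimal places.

Var(U+G) = 2 + 2·0.28 = 2.560.
True-score variance = ρ_U + ρ_G + 2·0.28, so 0.7969 = (0.71 + ρ_G + 0.56) / 2.560.
ρ_G = 0.7969·2.560 − 0.71 − 0.56 = 0.770.

0.770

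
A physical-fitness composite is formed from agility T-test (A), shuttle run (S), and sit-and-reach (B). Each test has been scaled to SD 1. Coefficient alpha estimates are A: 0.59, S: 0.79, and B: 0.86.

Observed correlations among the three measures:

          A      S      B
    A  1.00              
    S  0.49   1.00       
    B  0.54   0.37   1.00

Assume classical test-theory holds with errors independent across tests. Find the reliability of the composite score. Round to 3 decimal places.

Var(A+S+B) = 3 + 2·[0.49 + 0.54 + 0.37] = 3 + 2.8 = 5.8.
Because errors are independent across components, Cov(Tᵢ,Tⱼ) = Cov(Xᵢ,Xⱼ); the off-diagonal part of the true-score variance is the same as above.
True-score variance = [0.59 + 0.79 + 0.86] + 2.8 = 2.24 + 2.8 = 5.04.
Reliability = 5.04 / 5.8 = 0.869.

0.869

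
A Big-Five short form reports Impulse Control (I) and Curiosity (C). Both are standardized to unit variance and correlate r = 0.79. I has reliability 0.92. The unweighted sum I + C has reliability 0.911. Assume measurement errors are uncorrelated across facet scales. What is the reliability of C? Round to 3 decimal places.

0.761

Var(I+C) = 2 + 2·0.79 = 3.580.
True-score variance = ρ_I + ρ_C + 2·0.79, so 0.911 = (0.92 + ρ_C + 1.58) / 3.580.
ρ_C = 0.911·3.580 − 0.92 − 1.58 = 0.761.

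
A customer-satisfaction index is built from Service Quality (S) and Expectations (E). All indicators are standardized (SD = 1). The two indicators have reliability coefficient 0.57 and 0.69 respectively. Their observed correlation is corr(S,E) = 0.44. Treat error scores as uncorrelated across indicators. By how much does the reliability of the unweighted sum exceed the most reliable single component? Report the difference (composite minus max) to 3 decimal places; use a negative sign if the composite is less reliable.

0.053

Var(sum) = 2 + 0.88 = 2.88; true-score variance = 1.26 + 0.88 = 2.14; composite reliability = 0.7431.
Max component reliability = 0.6900.
Difference = 0.7431 − 0.6900 = 0.053.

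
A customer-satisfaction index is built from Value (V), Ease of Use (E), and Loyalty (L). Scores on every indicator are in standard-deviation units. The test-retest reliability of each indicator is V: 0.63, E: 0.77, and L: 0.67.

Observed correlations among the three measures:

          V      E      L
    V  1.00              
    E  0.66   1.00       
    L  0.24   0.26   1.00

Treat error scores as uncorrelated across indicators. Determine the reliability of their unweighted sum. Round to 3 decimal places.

Var(V+E+L) = 3 + 2·[0.66 + 0.24 + 0.26] = 3 + 2.32 = 5.32.
Under uncorrelated errors the observed covariances equal the true-score covariances, so only the own-variance terms attenuate.
True-score variance = [0.63 + 0.77 + 0.67] + 2.32 = 2.07 + 2.32 = 4.39.
Reliability = 4.39 / 5.32 = 0.825.

0.825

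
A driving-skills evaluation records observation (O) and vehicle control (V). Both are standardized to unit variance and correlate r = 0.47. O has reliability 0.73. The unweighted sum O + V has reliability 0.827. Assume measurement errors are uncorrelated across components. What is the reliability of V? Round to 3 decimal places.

0.761

Var(O+V) = 2 + 2·0.47 = 2.940.
True-score variance = ρ_O + ρ_V + 2·0.47, so 0.827 = (0.73 + ρ_V + 0.94) / 2.940.
ρ_V = 0.827·2.940 − 0.73 − 0.94 = 0.761.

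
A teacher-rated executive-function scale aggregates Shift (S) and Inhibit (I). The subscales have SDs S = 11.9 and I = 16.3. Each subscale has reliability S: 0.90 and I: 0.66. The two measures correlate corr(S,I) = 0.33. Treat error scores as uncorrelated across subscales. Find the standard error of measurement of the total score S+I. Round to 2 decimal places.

Var(total) = 407.3 + 128.02 = 535.32.
True-score variance = 302.804 + 128.02 = 430.825, so reliability = 0.8048.
Error variance = 535.32 − 430.825 = 104.496; SEM = √104.496 = 10.22.

10.22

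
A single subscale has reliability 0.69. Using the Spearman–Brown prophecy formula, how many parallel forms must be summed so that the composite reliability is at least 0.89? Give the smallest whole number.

4

k ≥ ρ*(1−ρ₁)/(ρ₁(1−ρ*)) = 0.89·0.31 / (0.69·0.11) = 3.635.
Smallest integer k = 4.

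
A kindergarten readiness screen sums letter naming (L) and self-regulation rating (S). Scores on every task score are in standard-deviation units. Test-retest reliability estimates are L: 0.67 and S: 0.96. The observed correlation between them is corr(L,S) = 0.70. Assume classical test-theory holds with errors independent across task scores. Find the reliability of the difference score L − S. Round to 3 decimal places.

Var(L−S) = 1 + 1 − 2·0.70 = 2 − 1.4 = 0.6.
Under uncorrelated errors the observed covariances equal the true-score covariances, so only the own-variance terms attenuate.
True-score variance = [0.67 + 0.96] − 1.4 = 1.63 − 1.4 = 0.23.
Reliability = 0.23 / 0.6 = 0.383.

0.383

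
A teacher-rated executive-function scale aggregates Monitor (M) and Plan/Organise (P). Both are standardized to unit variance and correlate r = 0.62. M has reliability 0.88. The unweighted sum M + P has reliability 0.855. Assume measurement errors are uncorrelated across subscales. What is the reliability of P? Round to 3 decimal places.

0.650

Var(M+P) = 2 + 2·0.62 = 3.240.
True-score variance = ρ_M + ρ_P + 2·0.62, so 0.855 = (0.88 + ρ_P + 1.24) / 3.240.
ρ_P = 0.855·3.240 − 0.88 − 1.24 = 0.650.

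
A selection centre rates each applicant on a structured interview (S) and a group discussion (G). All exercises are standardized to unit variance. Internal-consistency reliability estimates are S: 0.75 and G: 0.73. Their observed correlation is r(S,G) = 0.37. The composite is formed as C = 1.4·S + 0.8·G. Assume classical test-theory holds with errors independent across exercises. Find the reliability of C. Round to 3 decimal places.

Var(C) = 1.4² + 0.8² + 2·[1.12·0.37] = 2.6 + 0.8288 = 3.4288.
With uncorrelated errors the cross-covariances are all true-score covariance, so they carry over unchanged; only the diagonal terms shrink to ρᵢσᵢ².
True-score variance = [1.4²·0.75 + 0.8²·0.73] + 0.8288 = 1.9372 + 0.8288 = 2.766.
Reliability = 2.766 / 3.4288 = 0.807.

0.807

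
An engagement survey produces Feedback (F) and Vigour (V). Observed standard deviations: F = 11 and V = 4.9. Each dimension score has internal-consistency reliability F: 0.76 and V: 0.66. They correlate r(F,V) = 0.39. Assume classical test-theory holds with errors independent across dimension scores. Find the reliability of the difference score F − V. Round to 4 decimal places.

0.6387

Var(F−V) = 11² + 4.9² − 2·11·4.9·0.39 = 145.01 − 42.042 = 102.968.
With uncorrelated errors the cross-covariances are all true-score covariance, so they carry over unchanged; only the diagonal terms shrink to ρᵢσᵢ².
True-score variance = [11²·0.76 + 4.9²·0.66] − 42.042 = 107.807 − 42.042 = 65.7646.
Reliability = 65.7646 / 102.968 = 0.6387.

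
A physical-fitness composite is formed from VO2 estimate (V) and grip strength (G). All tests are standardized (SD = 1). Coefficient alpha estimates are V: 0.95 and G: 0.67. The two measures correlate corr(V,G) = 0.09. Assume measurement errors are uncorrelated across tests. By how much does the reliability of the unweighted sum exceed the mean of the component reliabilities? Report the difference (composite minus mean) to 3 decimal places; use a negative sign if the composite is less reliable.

0.016

Var(sum) = 2 + 0.18 = 2.18; true-score variance = 1.62 + 0.18 = 1.8; composite reliability = 0.8257.
Mean component reliability = 0.8100.
Difference = 0.8257 − 0.8100 = 0.016.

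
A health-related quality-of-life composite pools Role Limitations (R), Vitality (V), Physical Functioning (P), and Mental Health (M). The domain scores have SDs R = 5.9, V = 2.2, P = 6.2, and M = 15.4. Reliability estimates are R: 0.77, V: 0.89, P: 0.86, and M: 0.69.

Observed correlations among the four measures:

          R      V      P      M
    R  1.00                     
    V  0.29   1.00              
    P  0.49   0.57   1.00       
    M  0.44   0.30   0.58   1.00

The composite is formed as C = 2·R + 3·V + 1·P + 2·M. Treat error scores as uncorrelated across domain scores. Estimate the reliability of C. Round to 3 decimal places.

Var(C) = 2²·5.9² + 3²·2.2² + 6.2² + 2²·15.4² + 2·[6·5.9·2.2·0.29 + 2·5.9·6.2·0.49 + 4·5.9·15.4·0.44 + 3·2.2·6.2·0.57 + 6·2.2·15.4·0.30 + 2·6.2·15.4·0.58] = 1169.88 + 826.825 = 1996.7.
With uncorrelated errors the cross-covariances are all true-score covariance, so they carry over unchanged; only the diagonal terms shrink to ρᵢσᵢ².
True-score variance = [2²·5.9²·0.77 + 3²·2.2²·0.89 + 6.2²·0.86 + 2²·15.4²·0.69] + 826.825 = 833.603 + 826.825 = 1660.43.
Reliability = 1660.43 / 1996.7 = 0.832.

0.832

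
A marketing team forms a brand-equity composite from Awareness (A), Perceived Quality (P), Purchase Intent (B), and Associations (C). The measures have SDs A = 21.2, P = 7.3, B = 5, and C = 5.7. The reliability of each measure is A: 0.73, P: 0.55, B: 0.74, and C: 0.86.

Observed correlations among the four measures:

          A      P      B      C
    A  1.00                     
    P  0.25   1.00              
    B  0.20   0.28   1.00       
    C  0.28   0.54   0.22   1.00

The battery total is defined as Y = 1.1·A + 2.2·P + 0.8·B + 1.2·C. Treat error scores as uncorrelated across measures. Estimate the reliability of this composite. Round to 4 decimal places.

Var(Y) = 1.1²·21.2² + 2.2²·7.3² + 0.8²·5² + 1.2²·5.7² + 2·[2.42·21.2·7.3·0.25 + 0.88·21.2·5·0.20 + 1.32·21.2·5.7·0.28 + 1.76·7.3·5·0.28 + 2.64·7.3·5.7·0.54 + 0.96·5·5.7·0.22] = 864.532 + 480.548 = 1345.08.
Under uncorrelated errors the observed covariances equal the true-score covariances, so only the own-variance terms attenuate.
True-score variance = [1.1²·21.2²·0.73 + 2.2²·7.3²·0.55 + 0.8²·5²·0.74 + 1.2²·5.7²·0.86] + 480.548 = 590.924 + 480.548 = 1071.47.
Reliability = 1071.47 / 1345.08 = 0.7966.

0.7966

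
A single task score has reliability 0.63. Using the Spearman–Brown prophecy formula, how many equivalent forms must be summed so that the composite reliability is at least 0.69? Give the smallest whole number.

k ≥ ρ*(1−ρ₁)/(ρ₁(1−ρ*)) = 0.69·0.37 / (0.63·0.31) = 1.307.
Smallest integer k = 2.

2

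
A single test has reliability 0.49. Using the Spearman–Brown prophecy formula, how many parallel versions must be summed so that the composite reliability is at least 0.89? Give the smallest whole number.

k ≥ ρ*(1−ρ₁)/(ρ₁(1−ρ*)) = 0.89·0.51 / (0.49·0.11) = 8.421.
Smallest integer k = 9.

9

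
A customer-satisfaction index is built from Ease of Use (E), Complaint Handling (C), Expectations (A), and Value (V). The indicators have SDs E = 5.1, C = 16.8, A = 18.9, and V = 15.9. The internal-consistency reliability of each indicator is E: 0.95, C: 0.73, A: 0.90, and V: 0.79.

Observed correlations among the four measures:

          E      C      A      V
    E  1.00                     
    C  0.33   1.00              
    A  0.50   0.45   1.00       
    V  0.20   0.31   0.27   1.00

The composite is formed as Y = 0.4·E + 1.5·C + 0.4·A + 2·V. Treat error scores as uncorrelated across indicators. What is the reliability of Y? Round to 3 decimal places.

0.849

Var(Y) = 0.4²·5.1² + 1.5²·16.8² + 0.4²·18.9² + 2²·15.9² + 2·[0.6·5.1·16.8·0.33 + 0.16·5.1·18.9·0.50 + 0.8·5.1·15.9·0.20 + 0.6·16.8·18.9·0.45 + 3·16.8·15.9·0.31 + 0.8·18.9·15.9·0.27] = 1707.6 + 873.425 = 2581.02.
Under uncorrelated errors the observed covariances equal the true-score covariances, so only the own-variance terms attenuate.
True-score variance = [0.4²·5.1²·0.95 + 1.5²·16.8²·0.73 + 0.4²·18.9²·0.90 + 2²·15.9²·0.79] + 873.425 = 1317.85 + 873.425 = 2191.28.
Reliability = 2191.28 / 2581.02 = 0.849.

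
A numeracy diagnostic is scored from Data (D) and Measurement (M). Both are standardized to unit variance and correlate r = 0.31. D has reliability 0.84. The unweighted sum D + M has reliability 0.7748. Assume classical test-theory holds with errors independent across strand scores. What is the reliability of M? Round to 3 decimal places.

0.570

Var(D+M) = 2 + 2·0.31 = 2.620.
True-score variance = ρ_D + ρ_M + 2·0.31, so 0.7748 = (0.84 + ρ_M + 0.62) / 2.620.
ρ_M = 0.7748·2.620 − 0.84 − 0.62 = 0.570.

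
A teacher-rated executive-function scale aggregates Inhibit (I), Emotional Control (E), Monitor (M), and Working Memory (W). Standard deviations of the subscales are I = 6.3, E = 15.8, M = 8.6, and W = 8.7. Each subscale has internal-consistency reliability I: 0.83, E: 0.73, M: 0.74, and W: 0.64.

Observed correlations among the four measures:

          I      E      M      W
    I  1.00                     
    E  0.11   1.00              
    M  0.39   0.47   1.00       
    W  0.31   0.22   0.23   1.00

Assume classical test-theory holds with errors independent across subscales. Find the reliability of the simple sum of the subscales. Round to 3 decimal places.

0.841

Var(I+E+M+W) = 6.3² + 15.8² + 8.6² + 8.7² + 2·[6.3·15.8·0.11 + 6.3·8.6·0.39 + 6.3·8.7·0.31 + 15.8·8.6·0.47 + 15.8·8.7·0.22 + 8.6·8.7·0.23] = 438.98 + 320.768 = 759.748.
With uncorrelated errors the cross-covariances are all true-score covariance, so they carry over unchanged; only the diagonal terms shrink to ρᵢσᵢ².
True-score variance = [6.3²·0.83 + 15.8²·0.73 + 8.6²·0.74 + 8.7²·0.64] + 320.768 = 318.352 + 320.768 = 639.12.
Reliability = 639.12 / 759.748 = 0.841.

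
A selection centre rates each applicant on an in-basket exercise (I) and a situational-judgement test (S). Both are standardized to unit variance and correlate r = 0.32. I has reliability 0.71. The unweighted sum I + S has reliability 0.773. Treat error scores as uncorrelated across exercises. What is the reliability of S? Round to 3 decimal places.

0.691

Var(I+S) = 2 + 2·0.32 = 2.640.
True-score variance = ρ_I + ρ_S + 2·0.32, so 0.773 = (0.71 + ρ_S + 0.64) / 2.640.
ρ_S = 0.773·2.640 − 0.71 − 0.64 = 0.691.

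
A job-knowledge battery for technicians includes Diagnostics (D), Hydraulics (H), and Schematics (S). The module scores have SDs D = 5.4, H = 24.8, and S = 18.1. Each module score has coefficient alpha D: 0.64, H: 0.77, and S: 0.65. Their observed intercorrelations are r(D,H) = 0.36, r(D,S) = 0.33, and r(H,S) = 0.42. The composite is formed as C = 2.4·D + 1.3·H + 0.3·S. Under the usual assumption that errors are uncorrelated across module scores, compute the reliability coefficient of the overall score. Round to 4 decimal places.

0.8210

Var(C) = 2.4²·5.4² + 1.3²·24.8² + 0.3²·18.1² + 2·[3.12·5.4·24.8·0.36 + 0.72·5.4·18.1·0.33 + 0.39·24.8·18.1·0.42] = 1236.86 + 494.337 = 1731.2.
Because errors are independent across components, Cov(Tᵢ,Tⱼ) = Cov(Xᵢ,Xⱼ); the off-diagonal part of the true-score variance is the same as above.
True-score variance = [2.4²·5.4²·0.64 + 1.3²·24.8²·0.77 + 0.3²·18.1²·0.65] + 494.337 = 927.012 + 494.337 = 1421.35.
Reliability = 1421.35 / 1731.2 = 0.8210.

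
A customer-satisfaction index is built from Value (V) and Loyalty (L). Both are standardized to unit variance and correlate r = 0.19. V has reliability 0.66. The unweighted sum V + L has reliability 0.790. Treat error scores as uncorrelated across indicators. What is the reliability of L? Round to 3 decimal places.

0.840

Var(V+L) = 2 + 2·0.19 = 2.380.
True-score variance = ρ_V + ρ_L + 2·0.19, so 0.790 = (0.66 + ρ_L + 0.38) / 2.380.
ρ_L = 0.790·2.380 − 0.66 − 0.38 = 0.840.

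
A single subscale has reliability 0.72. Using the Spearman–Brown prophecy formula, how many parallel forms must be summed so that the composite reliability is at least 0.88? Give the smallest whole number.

3

k ≥ ρ*(1−ρ₁)/(ρ₁(1−ρ*)) = 0.88·0.28 / (0.72·0.12) = 2.852.
Smallest integer k = 3.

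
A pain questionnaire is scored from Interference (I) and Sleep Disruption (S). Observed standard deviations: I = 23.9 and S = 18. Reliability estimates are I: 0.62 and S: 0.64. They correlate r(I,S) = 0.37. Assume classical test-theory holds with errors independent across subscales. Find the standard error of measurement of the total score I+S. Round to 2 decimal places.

Var(total) = 895.21 + 318.348 = 1213.56.
True-score variance = 561.51 + 318.348 = 879.858, so reliability = 0.7250.
Error variance = 1213.56 − 879.858 = 333.7; SEM = √333.7 = 18.27.

18.27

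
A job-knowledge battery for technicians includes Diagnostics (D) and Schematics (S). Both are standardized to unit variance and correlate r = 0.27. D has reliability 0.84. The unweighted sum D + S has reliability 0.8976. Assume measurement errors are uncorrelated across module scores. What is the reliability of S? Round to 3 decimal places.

0.900

Var(D+S) = 2 + 2·0.27 = 2.540.
True-score variance = ρ_D + ρ_S + 2·0.27, so 0.8976 = (0.84 + ρ_S + 0.54) / 2.540.
ρ_S = 0.8976·2.540 − 0.84 − 0.54 = 0.900.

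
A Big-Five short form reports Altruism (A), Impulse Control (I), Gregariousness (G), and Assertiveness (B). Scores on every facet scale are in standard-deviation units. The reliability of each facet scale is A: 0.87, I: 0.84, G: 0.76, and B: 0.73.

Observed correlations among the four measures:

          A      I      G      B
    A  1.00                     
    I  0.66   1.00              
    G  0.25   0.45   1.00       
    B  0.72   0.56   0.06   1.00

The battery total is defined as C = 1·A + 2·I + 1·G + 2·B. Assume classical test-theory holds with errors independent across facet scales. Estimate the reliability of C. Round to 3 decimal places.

0.907

Var(C) = 1 + 2² + 1 + 2² + 2·[2·0.66 + 0.25 + 2·0.72 + 2·0.45 + 4·0.56 + 2·0.06] = 10 + 12.54 = 22.54.
Because errors are independent across components, Cov(Tᵢ,Tⱼ) = Cov(Xᵢ,Xⱼ); the off-diagonal part of the true-score variance is the same as above.
True-score variance = [0.87 + 2²·0.84 + 0.76 + 2²·0.73] + 12.54 = 7.91 + 12.54 = 20.45.
Reliability = 20.45 / 22.54 = 0.907.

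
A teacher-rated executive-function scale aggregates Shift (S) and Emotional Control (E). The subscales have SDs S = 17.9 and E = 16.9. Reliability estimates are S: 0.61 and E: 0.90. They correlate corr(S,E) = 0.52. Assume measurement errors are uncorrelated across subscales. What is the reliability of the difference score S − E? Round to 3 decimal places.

0.473

Var(S−E) = 17.9² + 16.9² − 2·17.9·16.9·0.52 = 606.02 − 314.61 = 291.41.
With uncorrelated errors the cross-covariances are all true-score covariance, so they carry over unchanged; only the diagonal terms shrink to ρᵢσᵢ².
True-score variance = [17.9²·0.61 + 16.9²·0.90] − 314.61 = 452.499 − 314.61 = 137.889.
Reliability = 137.889 / 291.41 = 0.473.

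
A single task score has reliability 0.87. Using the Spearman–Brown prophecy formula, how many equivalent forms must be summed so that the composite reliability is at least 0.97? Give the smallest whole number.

5

k ≥ ρ*(1−ρ₁)/(ρ₁(1−ρ*)) = 0.97·0.13 / (0.87·0.03) = 4.831.
Smallest integer k = 5.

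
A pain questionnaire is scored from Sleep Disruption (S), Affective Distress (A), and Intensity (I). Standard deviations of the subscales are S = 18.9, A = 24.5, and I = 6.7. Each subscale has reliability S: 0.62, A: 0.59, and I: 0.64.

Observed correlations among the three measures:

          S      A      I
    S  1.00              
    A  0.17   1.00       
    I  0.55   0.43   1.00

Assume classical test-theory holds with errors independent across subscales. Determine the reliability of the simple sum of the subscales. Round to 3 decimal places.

Var(S+A+I) = 18.9² + 24.5² + 6.7² + 2·[18.9·24.5·0.17 + 18.9·6.7·0.55 + 24.5·6.7·0.43] = 1002.35 + 437.899 = 1440.25.
With uncorrelated errors the cross-covariances are all true-score covariance, so they carry over unchanged; only the diagonal terms shrink to ρᵢσᵢ².
True-score variance = [18.9²·0.62 + 24.5²·0.59 + 6.7²·0.64] + 437.899 = 604.347 + 437.899 = 1042.25.
Reliability = 1042.25 / 1440.25 = 0.724.

0.724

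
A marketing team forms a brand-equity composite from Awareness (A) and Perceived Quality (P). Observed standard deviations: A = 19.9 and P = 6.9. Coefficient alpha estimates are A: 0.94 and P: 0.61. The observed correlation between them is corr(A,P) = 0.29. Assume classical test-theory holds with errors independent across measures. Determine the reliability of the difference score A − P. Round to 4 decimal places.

0.8837

Var(A−P) = 19.9² + 6.9² − 2·19.9·6.9·0.29 = 443.62 − 79.6398 = 363.98.
With uncorrelated errors the cross-covariances are all true-score covariance, so they carry over unchanged; only the diagonal terms shrink to ρᵢσᵢ².
True-score variance = [19.9²·0.94 + 6.9²·0.61] − 79.6398 = 401.291 − 79.6398 = 321.652.
Reliability = 321.652 / 363.98 = 0.8837.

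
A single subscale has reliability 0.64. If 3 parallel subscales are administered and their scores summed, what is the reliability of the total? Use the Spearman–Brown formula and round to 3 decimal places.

ρ_k = kρ / (1 + (k−1)ρ) = 3·0.64 / (1 + 2·0.64) = 1.920 / 2.280 = 0.842.

0.842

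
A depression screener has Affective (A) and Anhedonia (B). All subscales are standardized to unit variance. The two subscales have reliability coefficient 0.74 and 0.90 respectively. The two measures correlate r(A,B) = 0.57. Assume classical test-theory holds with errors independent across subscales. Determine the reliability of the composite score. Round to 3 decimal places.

0.885

Var(A+B) = 2 + 2·[0.57] = 2 + 1.14 = 3.14.
Because errors are independent across components, Cov(Tᵢ,Tⱼ) = Cov(Xᵢ,Xⱼ); the off-diagonal part of the true-score variance is the same as above.
True-score variance = [0.74 + 0.90] + 1.14 = 1.64 + 1.14 = 2.78.
Reliability = 2.78 / 3.14 = 0.885.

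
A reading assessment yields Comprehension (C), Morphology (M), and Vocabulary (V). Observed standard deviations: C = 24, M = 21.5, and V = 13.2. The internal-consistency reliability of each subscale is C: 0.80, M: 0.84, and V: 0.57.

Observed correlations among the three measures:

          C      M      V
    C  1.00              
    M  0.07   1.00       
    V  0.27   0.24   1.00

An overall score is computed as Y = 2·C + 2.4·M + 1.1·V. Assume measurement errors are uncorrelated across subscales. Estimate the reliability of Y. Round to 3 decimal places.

Var(Y) = 2²·24² + 2.4²·21.5² + 1.1²·13.2² + 2·[4.8·24·21.5·0.07 + 2.2·24·13.2·0.27 + 2.64·21.5·13.2·0.24] = 5177.39 + 1082.74 = 6260.13.
Because errors are independent across components, Cov(Tᵢ,Tⱼ) = Cov(Xᵢ,Xⱼ); the off-diagonal part of the true-score variance is the same as above.
True-score variance = [2²·24²·0.80 + 2.4²·21.5²·0.84 + 1.1²·13.2²·0.57] + 1082.74 = 4199.92 + 1082.74 = 5282.67.
Reliability = 5282.67 / 6260.13 = 0.844.

0.844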